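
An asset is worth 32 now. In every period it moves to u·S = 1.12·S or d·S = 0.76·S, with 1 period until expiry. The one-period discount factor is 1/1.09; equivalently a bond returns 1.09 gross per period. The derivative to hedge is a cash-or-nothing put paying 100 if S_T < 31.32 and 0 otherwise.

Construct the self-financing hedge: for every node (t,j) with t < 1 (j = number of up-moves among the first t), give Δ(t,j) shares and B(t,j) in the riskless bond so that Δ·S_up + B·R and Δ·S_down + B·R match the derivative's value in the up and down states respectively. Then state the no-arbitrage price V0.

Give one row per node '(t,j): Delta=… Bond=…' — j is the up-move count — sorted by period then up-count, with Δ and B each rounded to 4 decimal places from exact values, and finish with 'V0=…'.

The replicating-portfolio and risk-neutral prices coincide; use p* = (1.09−0.76)/(1.12−0.76) = 0.9167 for the latter.
At expiry t=1: V(1,0)=100.0000, V(1,1)=0.0000
  t=0,j=0: stock 32.0000 → up 35.8400 (V=0.0000), down 24.3200 (V=100.0000). Price 7.6453; hedge Δ=-8.6806, bond B=285.4230.
The time-0 hedge costs 7.6453, which is the no-arbitrage price.

(0,0): Delta=-8.6806 Bond=285.4230
V0=7.6453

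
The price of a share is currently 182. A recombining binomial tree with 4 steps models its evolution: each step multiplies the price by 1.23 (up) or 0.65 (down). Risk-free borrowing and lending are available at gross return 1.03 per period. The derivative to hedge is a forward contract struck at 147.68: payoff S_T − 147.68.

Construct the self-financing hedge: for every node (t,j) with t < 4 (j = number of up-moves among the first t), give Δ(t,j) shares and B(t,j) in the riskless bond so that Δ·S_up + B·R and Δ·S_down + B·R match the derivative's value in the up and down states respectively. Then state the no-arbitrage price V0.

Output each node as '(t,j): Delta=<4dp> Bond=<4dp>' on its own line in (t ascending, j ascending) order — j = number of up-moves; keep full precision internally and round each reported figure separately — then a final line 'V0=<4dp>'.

(0,0): Delta=1.0000 Bond=-131.2118
(1,0): Delta=1.0000 Bond=-135.1481
(1,1): Delta=1.0000 Bond=-135.1481
(2,0): Delta=1.0000 Bond=-139.2026
(2,1): Delta=1.0000 Bond=-139.2026
(2,2): Delta=1.0000 Bond=-139.2026
(3,0): Delta=1.0000 Bond=-143.3786
(3,1): Delta=1.0000 Bond=-143.3786
(3,2): Delta=1.0000 Bond=-143.3786
(3,3): Delta=1.0000 Bond=-143.3786
V0=50.7882

The replicating-portfolio and risk-neutral prices coincide; use p* = (1.03−0.65)/(1.23−0.65) = 0.6552 for the latter.
At expiry t=4: V(4,0)=-115.1919, V(4,1)=-86.2024, V(4,2)=-31.3456, V(4,3)=72.4606, V(4,4)=268.8937
Node (3,0) S=49.9817: V=(p*·-86.2024+(1−p*)·-115.1919)/1.03=-93.3969; Δ=(-86.2024−-115.1919)/(61.4776−32.4881)=1.0000; B=V−Δ·S=-143.3786
Node (3,1) S=94.5808: V=(p*·-31.3456+(1−p*)·-86.2024)/1.03=-48.7978; Δ=(-31.3456−-86.2024)/(116.3344−61.4776)=1.0000; B=V−Δ·S=-143.3786
Node (3,2) S=178.9761: V=(p*·72.4606+(1−p*)·-31.3456)/1.03=35.5974; Δ=(72.4606−-31.3456)/(220.1406−116.3344)=1.0000; B=V−Δ·S=-143.3786
Node (3,3) S=338.6778: V=(p*·268.8937+(1−p*)·72.4606)/1.03=195.2992; Δ=(268.8937−72.4606)/(416.5737−220.1406)=1.0000; B=V−Δ·S=-143.3786
Node (2,0) S=76.8950: V=(p*·-48.7978+(1−p*)·-93.3969)/1.03=-62.3076; Δ=(-48.7978−-93.3969)/(94.5809−49.9818)=1.0000; B=V−Δ·S=-139.2026
Node (2,1) S=145.5090: V=(p*·35.5974+(1−p*)·-48.7978)/1.03=6.3064; Δ=(35.5974−-48.7978)/(178.9761−94.5808)=1.0000; B=V−Δ·S=-139.2026
Node (2,2) S=275.3478: V=(p*·195.2992+(1−p*)·35.5974)/1.03=136.1452; Δ=(195.2992−35.5974)/(338.6778−178.9761)=1.0000; B=V−Δ·S=-139.2026
Node (1,0) S=118.3000: V=(p*·6.3064+(1−p*)·-62.3076)/1.03=-16.8481; Δ=(6.3064−-62.3076)/(145.5090−76.8950)=1.0000; B=V−Δ·S=-135.1481
Node (1,1) S=223.8600: V=(p*·136.1452+(1−p*)·6.3064)/1.03=88.7119; Δ=(136.1452−6.3064)/(275.3478−145.5090)=1.0000; B=V−Δ·S=-135.1481
Node (0,0) S=182.0000: V=(p*·88.7119+(1−p*)·-16.8481)/1.03=50.7882; Δ=(88.7119−-16.8481)/(223.8600−118.3000)=1.0000; B=V−Δ·S=-131.2118
Check: Δ(0,0)·S0 + B(0,0) = 50.7882 = V0.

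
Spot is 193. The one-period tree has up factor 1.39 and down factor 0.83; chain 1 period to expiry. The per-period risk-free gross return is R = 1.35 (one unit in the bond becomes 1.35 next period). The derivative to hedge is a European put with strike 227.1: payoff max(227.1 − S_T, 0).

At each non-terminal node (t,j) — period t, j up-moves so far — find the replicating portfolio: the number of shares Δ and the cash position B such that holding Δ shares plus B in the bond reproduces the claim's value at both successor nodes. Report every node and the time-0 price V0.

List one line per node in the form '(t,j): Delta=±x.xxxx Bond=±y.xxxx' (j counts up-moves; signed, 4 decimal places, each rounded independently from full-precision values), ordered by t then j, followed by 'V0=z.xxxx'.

No-arbitrage ⇒ martingale measure with p* = (R−d)/(u−d) = 0.9286.
Terminal values V(1,·): V(1,0)=66.9100, V(1,1)=0.0000
  t=0,j=0: stock 193.0000 → up 268.2700 (V=0.0000), down 160.1900 (V=66.9100). Price 3.5402; hedge Δ=-0.6191, bond B=123.0224.
Each (Δ,B) replicates both successor values, so the strategy is self-financing and V0 is arbitrage-free.

(0,0): Delta=-0.6191 Bond=123.0224
V0=3.5402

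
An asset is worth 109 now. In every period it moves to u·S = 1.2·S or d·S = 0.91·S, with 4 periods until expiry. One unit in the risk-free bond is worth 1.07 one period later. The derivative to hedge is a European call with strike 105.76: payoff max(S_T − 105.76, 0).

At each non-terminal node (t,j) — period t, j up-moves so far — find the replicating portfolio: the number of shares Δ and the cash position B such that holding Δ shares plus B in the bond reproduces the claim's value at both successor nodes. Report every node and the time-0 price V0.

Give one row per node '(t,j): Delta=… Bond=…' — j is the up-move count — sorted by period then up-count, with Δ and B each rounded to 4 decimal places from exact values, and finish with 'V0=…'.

(0,0): Delta=0.8828 Bond=-65.8632
(1,0): Delta=0.7466 Bond=-56.9652
(1,1): Delta=0.9667 Bond=-81.4493
(2,0): Delta=0.4771 Bond=-36.6224
(2,1): Delta=0.9127 Bond=-80.7211
(2,2): Delta=1.0000 Bond=-92.3749
(3,0): Delta=0.0000 Bond=0.0000
(3,1): Delta=0.7710 Bond=-71.0245
(3,2): Delta=1.0000 Bond=-98.8411
(3,3): Delta=1.0000 Bond=-98.8411
V0=30.3625

Since d<R<u, set p* = (R−d)/(u−d) = 0.5517; price each node as the discounted p*-expectation of its children.
Payoff layer (t=4): V(4,0)=0.0000, V(4,1)=0.0000, V(4,2)=24.2186, V(4,3)=65.6403, V(4,4)=120.2624
(3,0): S=82.1392. Δ = (V_up−V_dn)/(S_up−S_dn) = (0.0000−0.0000)/(98.5671−74.7467) = 0.0000. V = [p*·0.0000 + (1−p*)·0.0000]/1.07 = 0.0000. B = V − Δ·S = 0.0000.
(3,1): S=108.3155. Δ = (V_up−V_dn)/(S_up−S_dn) = (24.2186−0.0000)/(129.9786−98.5671) = 0.7710. V = [p*·24.2186 + (1−p*)·0.0000]/1.07 = 12.4878. B = V − Δ·S = -71.0245.
(3,2): S=142.8336. Δ = (V_up−V_dn)/(S_up−S_dn) = (65.6403−24.2186)/(171.4003−129.9786) = 1.0000. V = [p*·65.6403 + (1−p*)·24.2186]/1.07 = 43.9925. B = V − Δ·S = -98.8411.
(3,3): S=188.3520. Δ = (V_up−V_dn)/(S_up−S_dn) = (120.2624−65.6403)/(226.0224−171.4003) = 1.0000. V = [p*·120.2624 + (1−p*)·65.6403]/1.07 = 89.5109. B = V − Δ·S = -98.8411.
(2,0): S=90.2629. Δ = (V_up−V_dn)/(S_up−S_dn) = (12.4878−0.0000)/(108.3155−82.1392) = 0.4771. V = [p*·12.4878 + (1−p*)·0.0000]/1.07 = 6.4391. B = V − Δ·S = -36.6224.
(2,1): S=119.0280. Δ = (V_up−V_dn)/(S_up−S_dn) = (43.9925−12.4878)/(142.8336−108.3155) = 0.9127. V = [p*·43.9925 + (1−p*)·12.4878]/1.07 = 27.9156. B = V − Δ·S = -80.7211.
(2,2): S=156.9600. Δ = (V_up−V_dn)/(S_up−S_dn) = (89.5109−43.9925)/(188.3520−142.8336) = 1.0000. V = [p*·89.5109 + (1−p*)·43.9925]/1.07 = 64.5851. B = V − Δ·S = -92.3749.
(1,0): S=99.1900. Δ = (V_up−V_dn)/(S_up−S_dn) = (27.9156−6.4391)/(119.0280−90.2629) = 0.7466. V = [p*·27.9156 + (1−p*)·6.4391]/1.07 = 17.0918. B = V − Δ·S = -56.9652.
(1,1): S=130.8000. Δ = (V_up−V_dn)/(S_up−S_dn) = (64.5851−27.9156)/(156.9600−119.0280) = 0.9667. V = [p*·64.5851 + (1−p*)·27.9156]/1.07 = 44.9973. B = V − Δ·S = -81.4493.
(0,0): S=109.0000. Δ = (V_up−V_dn)/(S_up−S_dn) = (44.9973−17.0918)/(130.8000−99.1900) = 0.8828. V = [p*·44.9973 + (1−p*)·17.0918]/1.07 = 30.3625. B = V − Δ·S = -65.8632.
The time-0 hedge costs 30.3625, which is the no-arbitrage price.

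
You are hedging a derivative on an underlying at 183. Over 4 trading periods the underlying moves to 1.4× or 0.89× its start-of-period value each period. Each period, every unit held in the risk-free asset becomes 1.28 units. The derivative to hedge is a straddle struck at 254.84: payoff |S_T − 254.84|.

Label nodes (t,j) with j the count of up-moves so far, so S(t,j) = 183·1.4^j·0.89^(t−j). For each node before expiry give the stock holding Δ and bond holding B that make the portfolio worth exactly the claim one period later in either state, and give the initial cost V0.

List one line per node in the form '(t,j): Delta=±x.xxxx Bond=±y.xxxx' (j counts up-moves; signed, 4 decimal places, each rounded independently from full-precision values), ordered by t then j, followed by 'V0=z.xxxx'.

Since d<R<u, set p* = (R−d)/(u−d) = 0.7647; price each node as the discounted p*-expectation of its children.
At expiry t=4: V(4,0)=140.0217, V(4,1)=74.2269, V(4,2)=29.2704, V(4,3)=192.0753, V(4,4)=448.1728
  t=3,j=0: stock 129.0093 → up 180.6131 (V=74.2269), down 114.8183 (V=140.0217). Price 70.0844; hedge Δ=-1.0000, bond B=199.0938.
  t=3,j=1: stock 202.9360 → up 284.1104 (V=29.2704), down 180.6131 (V=74.2269). Price 31.1316; hedge Δ=-0.4344, bond B=119.2816.
  t=3,j=2: stock 319.2252 → up 446.9153 (V=192.0753), down 284.1104 (V=29.2704). Price 120.1314; hedge Δ=1.0000, bond B=-199.0937.
  t=3,j=3: stock 502.1520 → up 703.0128 (V=448.1728), down 446.9153 (V=192.0753). Price 303.0582; hedge Δ=1.0000, bond B=-199.0938.
  t=2,j=0: stock 144.9543 → up 202.9360 (V=31.1316), down 129.0093 (V=70.0844). Price 31.4820; hedge Δ=-0.5269, bond B=107.8601.
  t=2,j=1: stock 228.0180 → up 319.2252 (V=120.1314), down 202.9360 (V=31.1316). Price 77.4924; hedge Δ=0.7653, bond B=-97.0171.
  t=2,j=2: stock 358.6800 → up 502.1520 (V=303.0582), down 319.2252 (V=120.1314). Price 203.1380; hedge Δ=1.0000, bond B=-155.5420.
  t=1,j=0: stock 162.8700 → up 228.0180 (V=77.4924), down 144.9543 (V=31.4820). Price 52.0832; hedge Δ=0.5539, bond B=-38.1334.
  t=1,j=1: stock 256.2000 → up 358.6800 (V=203.1380), down 228.0180 (V=77.4924). Price 135.6050; hedge Δ=0.9616, bond B=-110.7589.
  t=0,j=0: stock 183.0000 → up 256.2000 (V=135.6050), down 162.8700 (V=52.0832). Price 90.5881; hedge Δ=0.8949, bond B=-73.1801.
Each (Δ,B) replicates both successor values, so the strategy is self-financing and V0 is arbitrage-free.

(0,0): Delta=0.8949 Bond=-73.1801
(1,0): Delta=0.5539 Bond=-38.1334
(1,1): Delta=0.9616 Bond=-110.7589
(2,0): Delta=-0.5269 Bond=107.8601
(2,1): Delta=0.7653 Bond=-97.0171
(2,2): Delta=1.0000 Bond=-155.5420
(3,0): Delta=-1.0000 Bond=199.0937
(3,1): Delta=-0.4344 Bond=119.2816
(3,2): Delta=1.0000 Bond=-199.0938
(3,3): Delta=1.0000 Bond=-199.0937
V0=90.5881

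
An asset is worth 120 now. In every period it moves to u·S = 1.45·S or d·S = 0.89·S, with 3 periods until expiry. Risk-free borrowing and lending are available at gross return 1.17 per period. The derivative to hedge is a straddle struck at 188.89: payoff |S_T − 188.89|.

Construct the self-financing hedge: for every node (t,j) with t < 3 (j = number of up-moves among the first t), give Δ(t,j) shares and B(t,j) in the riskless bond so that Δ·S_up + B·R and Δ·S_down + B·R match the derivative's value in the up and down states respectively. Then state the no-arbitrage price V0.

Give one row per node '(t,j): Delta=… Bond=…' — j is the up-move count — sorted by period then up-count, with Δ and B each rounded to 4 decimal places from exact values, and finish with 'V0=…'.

(0,0): Delta=0.1556 Bond=23.5861
(1,0): Delta=-0.4904 Bond=96.5891
(1,1): Delta=0.5521 Bond=-41.3976
(2,0): Delta=-1.0000 Bond=161.4444
(2,1): Delta=-0.1777 Bond=64.5741
(2,2): Delta=1.0000 Bond=-161.4444
V0=42.2546

Under the risk-neutral measure, an up-move has probability p* = (R−d)/(u−d) = 0.5000 and values discount at R = 1.17.
At expiry t=3: V(3,0)=104.2937, V(3,1)=51.0646, V(3,2)=35.6570, V(3,3)=176.9450
Node (2,0) S=95.0520: V=(p*·51.0646+(1−p*)·104.2937)/1.17=66.3924; Δ=(51.0646−104.2937)/(137.8254−84.5963)=-1.0000; B=V−Δ·S=161.4444
Node (2,1) S=154.8600: V=(p*·35.6570+(1−p*)·51.0646)/1.17=37.0605; Δ=(35.6570−51.0646)/(224.5470−137.8254)=-0.1777; B=V−Δ·S=64.5741
Node (2,2) S=252.3000: V=(p*·176.9450+(1−p*)·35.6570)/1.17=90.8556; Δ=(176.9450−35.6570)/(365.8350−224.5470)=1.0000; B=V−Δ·S=-161.4444
Node (1,0) S=106.8000: V=(p*·37.0605+(1−p*)·66.3924)/1.17=44.2107; Δ=(37.0605−66.3924)/(154.8600−95.0520)=-0.4904; B=V−Δ·S=96.5891
Node (1,1) S=174.0000: V=(p*·90.8556+(1−p*)·37.0605)/1.17=54.6650; Δ=(90.8556−37.0605)/(252.3000−154.8600)=0.5521; B=V−Δ·S=-41.3976
Node (0,0) S=120.0000: V=(p*·54.6650+(1−p*)·44.2107)/1.17=42.2546; Δ=(54.6650−44.2107)/(174.0000−106.8000)=0.1556; B=V−Δ·S=23.5861
Check: Δ(0,0)·S0 + B(0,0) = 42.2546 = V0.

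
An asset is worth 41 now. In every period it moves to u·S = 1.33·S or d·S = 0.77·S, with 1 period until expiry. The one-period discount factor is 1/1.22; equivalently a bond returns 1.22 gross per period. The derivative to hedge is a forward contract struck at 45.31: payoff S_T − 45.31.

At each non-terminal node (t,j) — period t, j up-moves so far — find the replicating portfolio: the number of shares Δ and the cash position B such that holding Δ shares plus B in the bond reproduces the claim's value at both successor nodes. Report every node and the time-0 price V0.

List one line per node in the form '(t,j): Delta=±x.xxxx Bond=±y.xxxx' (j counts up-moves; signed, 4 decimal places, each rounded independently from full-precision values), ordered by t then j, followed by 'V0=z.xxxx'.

Under the risk-neutral measure, an up-move has probability p* = (R−d)/(u−d) = 0.8036 and values discount at R = 1.22.
At expiry t=1: V(1,0)=-13.7400, V(1,1)=9.2200
(0,0): S=41.0000. Δ = (V_up−V_dn)/(S_up−S_dn) = (9.2200−-13.7400)/(54.5300−31.5700) = 1.0000. V = [p*·9.2200 + (1−p*)·-13.7400]/1.22 = 3.8607. B = V − Δ·S = -37.1393.
Each (Δ,B) replicates both successor values, so the strategy is self-financing and V0 is arbitrage-free.

(0,0): Delta=1.0000 Bond=-37.1393
V0=3.8607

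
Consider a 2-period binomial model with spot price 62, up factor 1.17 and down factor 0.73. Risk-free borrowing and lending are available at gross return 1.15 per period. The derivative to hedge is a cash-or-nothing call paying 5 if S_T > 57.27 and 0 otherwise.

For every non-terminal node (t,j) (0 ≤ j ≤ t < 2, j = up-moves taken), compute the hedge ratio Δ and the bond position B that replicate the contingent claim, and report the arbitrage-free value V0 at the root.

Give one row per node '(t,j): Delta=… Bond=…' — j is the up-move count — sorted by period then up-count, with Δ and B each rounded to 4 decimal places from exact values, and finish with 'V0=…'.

(0,0): Delta=0.1521 Bond=-5.9874
(1,0): Delta=0.0000 Bond=0.0000
(1,1): Delta=0.1567 Bond=-7.2134
V0=3.4448

Risk-neutral probability p* = (R−d)/(u−d) = (1.15−0.73)/(1.17−0.73) = 0.9545.
Terminal values V(2,·): V(2,0)=0.0000, V(2,1)=0.0000, V(2,2)=5.0000
  t=1,j=0: stock 45.2600 → up 52.9542 (V=0.0000), down 33.0398 (V=0.0000). Price 0.0000; hedge Δ=0.0000, bond B=0.0000.
  t=1,j=1: stock 72.5400 → up 84.8718 (V=5.0000), down 52.9542 (V=0.0000). Price 4.1502; hedge Δ=0.1567, bond B=-7.2134.
  t=0,j=0: stock 62.0000 → up 72.5400 (V=4.1502), down 45.2600 (V=0.0000). Price 3.4448; hedge Δ=0.1521, bond B=-5.9874.
Self-financing check: at every node Δ·S+B equals the discounted successor values.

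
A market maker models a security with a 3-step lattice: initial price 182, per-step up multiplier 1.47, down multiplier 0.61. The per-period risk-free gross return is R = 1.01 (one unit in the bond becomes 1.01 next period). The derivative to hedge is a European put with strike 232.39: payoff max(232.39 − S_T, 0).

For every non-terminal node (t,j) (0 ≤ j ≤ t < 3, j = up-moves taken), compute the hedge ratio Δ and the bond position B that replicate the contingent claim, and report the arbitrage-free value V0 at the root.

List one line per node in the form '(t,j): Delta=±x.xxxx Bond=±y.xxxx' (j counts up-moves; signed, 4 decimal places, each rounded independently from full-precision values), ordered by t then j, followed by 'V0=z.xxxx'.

(0,0): Delta=-0.5183 Bond=174.1867
(1,0): Delta=-0.9638 Bond=225.3812
(1,1): Delta=-0.3058 Bond=119.0581
(2,0): Delta=-1.0000 Bond=230.0891
(2,1): Delta=-0.9465 Bond=224.8128
(2,2): Delta=0.0000 Bond=0.0000
V0=79.8518

Under the risk-neutral measure, an up-move has probability p* = (R−d)/(u−d) = 0.4651 and values discount at R = 1.01.
Terminal values V(3,·): V(3,0)=191.0795, V(3,1)=132.8384, V(3,2)=0.0000, V(3,3)=0.0000
(2,0): S=67.7222. Δ = (V_up−V_dn)/(S_up−S_dn) = (132.8384−191.0795)/(99.5516−41.3105) = -1.0000. V = [p*·132.8384 + (1−p*)·191.0795]/1.01 = 162.3669. B = V − Δ·S = 230.0891.
(2,1): S=163.1994. Δ = (V_up−V_dn)/(S_up−S_dn) = (0.0000−132.8384)/(239.9031−99.5516) = -0.9465. V = [p*·0.0000 + (1−p*)·132.8384]/1.01 = 70.3496. B = V − Δ·S = 224.8128.
(2,2): S=393.2838. Δ = (V_up−V_dn)/(S_up−S_dn) = (0.0000−0.0000)/(578.1272−239.9031) = 0.0000. V = [p*·0.0000 + (1−p*)·0.0000]/1.01 = 0.0000. B = V − Δ·S = 0.0000.
(1,0): S=111.0200. Δ = (V_up−V_dn)/(S_up−S_dn) = (70.3496−162.3669)/(163.1994−67.7222) = -0.9638. V = [p*·70.3496 + (1−p*)·162.3669]/1.01 = 118.3843. B = V − Δ·S = 225.3812.
(1,1): S=267.5400. Δ = (V_up−V_dn)/(S_up−S_dn) = (0.0000−70.3496)/(393.2838−163.1994) = -0.3058. V = [p*·0.0000 + (1−p*)·70.3496]/1.01 = 37.2563. B = V − Δ·S = 119.0581.
(0,0): S=182.0000. Δ = (V_up−V_dn)/(S_up−S_dn) = (37.2563−118.3843)/(267.5400−111.0200) = -0.5183. V = [p*·37.2563 + (1−p*)·118.3843]/1.01 = 79.8518. B = V − Δ·S = 174.1867.
Each (Δ,B) replicates both successor values, so the strategy is self-financing and V0 is arbitrage-free.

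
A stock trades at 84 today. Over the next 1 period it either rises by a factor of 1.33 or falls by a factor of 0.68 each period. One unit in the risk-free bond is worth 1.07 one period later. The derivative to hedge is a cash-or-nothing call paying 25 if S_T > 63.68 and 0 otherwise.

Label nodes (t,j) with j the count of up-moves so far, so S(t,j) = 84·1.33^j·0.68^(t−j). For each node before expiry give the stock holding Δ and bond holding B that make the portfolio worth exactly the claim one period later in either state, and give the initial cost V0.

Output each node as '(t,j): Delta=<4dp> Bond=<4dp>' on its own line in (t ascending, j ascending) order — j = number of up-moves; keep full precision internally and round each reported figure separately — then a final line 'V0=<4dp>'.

(0,0): Delta=0.4579 Bond=-24.4428
V0=14.0187

No-arbitrage ⇒ martingale measure with p* = (R−d)/(u−d) = 0.6000.
Terminal values V(1,·): V(1,0)=0.0000, V(1,1)=25.0000
  t=0,j=0: stock 84.0000 → up 111.7200 (V=25.0000), down 57.1200 (V=0.0000). Price 14.0187; hedge Δ=0.4579, bond B=-24.4428.
Self-financing check: at every node Δ·S+B equals the discounted successor values.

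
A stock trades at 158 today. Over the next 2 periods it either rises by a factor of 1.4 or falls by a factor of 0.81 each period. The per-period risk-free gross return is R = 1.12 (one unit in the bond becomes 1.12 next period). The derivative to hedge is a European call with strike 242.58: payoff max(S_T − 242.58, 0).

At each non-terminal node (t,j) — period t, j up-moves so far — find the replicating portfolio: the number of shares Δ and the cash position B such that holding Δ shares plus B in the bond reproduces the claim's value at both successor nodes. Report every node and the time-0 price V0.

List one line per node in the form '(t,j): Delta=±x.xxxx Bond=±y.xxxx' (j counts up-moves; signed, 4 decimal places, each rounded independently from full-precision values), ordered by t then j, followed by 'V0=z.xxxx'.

(0,0): Delta=0.3377 Bond=-38.5859
(1,0): Delta=0.0000 Bond=0.0000
(1,1): Delta=0.5141 Bond=-82.2503
V0=14.7675

Under the risk-neutral measure, an up-move has probability p* = (R−d)/(u−d) = 0.5254 and values discount at R = 1.12.
At expiry t=2: V(2,0)=0.0000, V(2,1)=0.0000, V(2,2)=67.1000
Node (1,0) S=127.9800: V=(p*·0.0000+(1−p*)·0.0000)/1.12=0.0000; Δ=(0.0000−0.0000)/(179.1720−103.6638)=0.0000; B=V−Δ·S=0.0000
Node (1,1) S=221.2000: V=(p*·67.1000+(1−p*)·0.0000)/1.12=31.4785; Δ=(67.1000−0.0000)/(309.6800−179.1720)=0.5141; B=V−Δ·S=-82.2503
Node (0,0) S=158.0000: V=(p*·31.4785+(1−p*)·0.0000)/1.12=14.7675; Δ=(31.4785−0.0000)/(221.2000−127.9800)=0.3377; B=V−Δ·S=-38.5859
Check: Δ(0,0)·S0 + B(0,0) = 14.7675 = V0.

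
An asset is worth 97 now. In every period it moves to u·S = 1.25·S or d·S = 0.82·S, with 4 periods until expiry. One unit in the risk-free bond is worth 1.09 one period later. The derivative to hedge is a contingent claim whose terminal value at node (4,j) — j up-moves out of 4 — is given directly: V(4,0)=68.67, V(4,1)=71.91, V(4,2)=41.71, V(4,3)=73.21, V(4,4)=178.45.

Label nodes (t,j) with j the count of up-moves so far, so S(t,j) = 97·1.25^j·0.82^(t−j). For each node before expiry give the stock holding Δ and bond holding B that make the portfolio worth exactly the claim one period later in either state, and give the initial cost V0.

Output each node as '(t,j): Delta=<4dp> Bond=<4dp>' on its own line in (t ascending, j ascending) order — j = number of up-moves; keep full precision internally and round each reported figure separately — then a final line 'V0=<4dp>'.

(0,0): Delta=0.5963 Bond=-1.8742
(1,0): Delta=-0.0306 Bond=47.8186
(1,1): Delta=0.8400 Bond=-31.5905
(2,0): Delta=-0.5809 Bond=88.0120
(2,1): Delta=0.1833 Bond=30.8544
(2,2): Delta=1.0952 Bond=-73.1229
(3,0): Delta=0.1409 Bond=57.3316
(3,1): Delta=-0.8614 Bond=118.8080
(3,2): Delta=0.5894 Bond=-16.8438
(3,3): Delta=1.2918 Bond=-116.9543
V0=55.9634

The replicating-portfolio and risk-neutral prices coincide; use p* = (1.09−0.82)/(1.25−0.82) = 0.6279 for the latter.
Payoff layer (t=4): V(4,0)=68.6700, V(4,1)=71.9100, V(4,2)=41.7100, V(4,3)=73.2100, V(4,4)=178.4500
  t=3,j=0: stock 53.4827 → up 66.8534 (V=71.9100), down 43.8558 (V=68.6700). Price 64.8664; hedge Δ=0.1409, bond B=57.3316.
  t=3,j=1: stock 81.5285 → up 101.9106 (V=41.7100), down 66.8534 (V=71.9100). Price 48.5754; hedge Δ=-0.8614, bond B=118.8080.
  t=3,j=2: stock 124.2812 → up 155.3516 (V=73.2100), down 101.9106 (V=41.7100). Price 56.4120; hedge Δ=0.5894, bond B=-16.8438.
  t=3,j=3: stock 189.4531 → up 236.8164 (V=178.4500), down 155.3516 (V=73.2100). Price 127.7898; hedge Δ=1.2918, bond B=-116.9543.
  t=2,j=0: stock 65.2228 → up 81.5285 (V=48.5754), down 53.4827 (V=64.8664). Price 50.1259; hedge Δ=-0.5809, bond B=88.0120.
  t=2,j=1: stock 99.4250 → up 124.2812 (V=56.4120), down 81.5285 (V=48.5754). Price 49.0790; hedge Δ=0.1833, bond B=30.8544.
  t=2,j=2: stock 151.5625 → up 189.4531 (V=127.7898), down 124.2812 (V=56.4120). Price 92.8721; hedge Δ=1.0952, bond B=-73.1229.
  t=1,j=0: stock 79.5400 → up 99.4250 (V=49.0790), down 65.2228 (V=50.1259). Price 45.3839; hedge Δ=-0.0306, bond B=47.8186.
  t=1,j=1: stock 121.2500 → up 151.5625 (V=92.8721), down 99.4250 (V=49.0790). Price 70.2541; hedge Δ=0.8400, bond B=-31.5905.
  t=0,j=0: stock 97.0000 → up 121.2500 (V=70.2541), down 79.5400 (V=45.3839). Price 55.9634; hedge Δ=0.5963, bond B=-1.8742.
The time-0 hedge costs 55.9634, which is the no-arbitrage price.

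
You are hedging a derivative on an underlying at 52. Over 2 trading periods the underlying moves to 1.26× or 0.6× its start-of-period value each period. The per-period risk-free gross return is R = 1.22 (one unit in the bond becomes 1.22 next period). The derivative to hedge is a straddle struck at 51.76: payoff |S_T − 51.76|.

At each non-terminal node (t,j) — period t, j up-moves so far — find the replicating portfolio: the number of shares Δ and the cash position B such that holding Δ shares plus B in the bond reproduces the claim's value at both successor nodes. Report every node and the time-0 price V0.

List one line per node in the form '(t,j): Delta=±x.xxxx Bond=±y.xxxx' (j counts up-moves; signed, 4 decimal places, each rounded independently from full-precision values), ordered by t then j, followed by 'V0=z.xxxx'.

No-arbitrage ⇒ martingale measure with p* = (R−d)/(u−d) = 0.9394.
Payoff layer (t=2): V(2,0)=33.0400, V(2,1)=12.4480, V(2,2)=30.7952
  t=1,j=0: stock 31.2000 → up 39.3120 (V=12.4480), down 18.7200 (V=33.0400). Price 11.2262; hedge Δ=-1.0000, bond B=42.4262.
  t=1,j=1: stock 65.5200 → up 82.5552 (V=30.7952), down 39.3120 (V=12.4480). Price 24.3305; hedge Δ=0.4243, bond B=-3.4683.
  t=0,j=0: stock 52.0000 → up 65.5200 (V=24.3305), down 31.2000 (V=11.2262). Price 19.2921; hedge Δ=0.3818, bond B=-0.5629.
The time-0 hedge costs 19.2921, which is the no-arbitrage price.

(0,0): Delta=0.3818 Bond=-0.5629
(1,0): Delta=-1.0000 Bond=42.4262
(1,1): Delta=0.4243 Bond=-3.4683
V0=19.2921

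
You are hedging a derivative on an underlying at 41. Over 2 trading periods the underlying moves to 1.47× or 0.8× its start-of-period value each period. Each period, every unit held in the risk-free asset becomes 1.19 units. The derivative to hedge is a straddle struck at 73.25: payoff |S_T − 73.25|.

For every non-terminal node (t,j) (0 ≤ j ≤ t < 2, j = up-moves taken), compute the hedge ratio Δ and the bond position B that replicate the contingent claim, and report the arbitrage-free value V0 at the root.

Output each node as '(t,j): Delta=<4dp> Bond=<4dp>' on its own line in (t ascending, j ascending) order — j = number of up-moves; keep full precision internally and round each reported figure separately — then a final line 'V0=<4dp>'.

(0,0): Delta=-0.4534 Bond=36.6618
(1,0): Delta=-1.0000 Bond=61.5546
(1,1): Delta=-0.2399 Bond=30.7569
V0=18.0706

Under the risk-neutral measure, an up-move has probability p* = (R−d)/(u−d) = 0.5821 and values discount at R = 1.19.
At expiry t=2: V(2,0)=47.0100, V(2,1)=25.0340, V(2,2)=15.3469
Node (1,0) S=32.8000: V=(p*·25.0340+(1−p*)·47.0100)/1.19=28.7546; Δ=(25.0340−47.0100)/(48.2160−26.2400)=-1.0000; B=V−Δ·S=61.5546
Node (1,1) S=60.2700: V=(p*·15.3469+(1−p*)·25.0340)/1.19=16.2985; Δ=(15.3469−25.0340)/(88.5969−48.2160)=-0.2399; B=V−Δ·S=30.7569
Node (0,0) S=41.0000: V=(p*·16.2985+(1−p*)·28.7546)/1.19=18.0706; Δ=(16.2985−28.7546)/(60.2700−32.8000)=-0.4534; B=V−Δ·S=36.6618
Root portfolio cost Δ·41+B reproduces V0=18.0706.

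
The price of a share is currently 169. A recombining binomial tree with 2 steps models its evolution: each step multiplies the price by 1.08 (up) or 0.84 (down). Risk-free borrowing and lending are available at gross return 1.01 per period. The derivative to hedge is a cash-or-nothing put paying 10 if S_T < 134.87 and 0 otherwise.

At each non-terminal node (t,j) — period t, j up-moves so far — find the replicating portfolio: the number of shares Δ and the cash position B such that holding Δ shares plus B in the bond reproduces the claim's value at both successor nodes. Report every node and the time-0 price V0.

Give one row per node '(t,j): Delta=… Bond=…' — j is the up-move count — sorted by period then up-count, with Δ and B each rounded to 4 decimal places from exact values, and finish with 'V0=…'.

Risk-neutral probability p* = (R−d)/(u−d) = (1.01−0.84)/(1.08−0.84) = 0.7083.
Terminal values V(2,·): V(2,0)=10.0000, V(2,1)=0.0000, V(2,2)=0.0000
  t=1,j=0: stock 141.9600 → up 153.3168 (V=0.0000), down 119.2464 (V=10.0000). Price 2.8878; hedge Δ=-0.2935, bond B=44.5545.
  t=1,j=1: stock 182.5200 → up 197.1216 (V=0.0000), down 153.3168 (V=0.0000). Price 0.0000; hedge Δ=0.0000, bond B=0.0000.
  t=0,j=0: stock 169.0000 → up 182.5200 (V=0.0000), down 141.9600 (V=2.8878). Price 0.8339; hedge Δ=-0.0712, bond B=12.8664.
Check: Δ(0,0)·S0 + B(0,0) = 0.8339 = V0.

(0,0): Delta=-0.0712 Bond=12.8664
(1,0): Delta=-0.2935 Bond=44.5545
(1,1): Delta=0.0000 Bond=0.0000
V0=0.8339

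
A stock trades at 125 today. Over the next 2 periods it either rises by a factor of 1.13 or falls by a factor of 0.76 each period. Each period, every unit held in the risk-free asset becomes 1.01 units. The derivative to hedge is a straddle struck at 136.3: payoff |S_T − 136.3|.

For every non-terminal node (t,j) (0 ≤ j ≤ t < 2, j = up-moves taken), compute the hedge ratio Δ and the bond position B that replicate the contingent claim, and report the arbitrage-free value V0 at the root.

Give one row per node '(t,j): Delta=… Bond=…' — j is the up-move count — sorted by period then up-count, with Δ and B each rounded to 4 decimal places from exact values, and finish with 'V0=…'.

Since d<R<u, set p* = (R−d)/(u−d) = 0.6757; price each node as the discounted p*-expectation of its children.
Terminal payoffs: V(2,0)=64.1000, V(2,1)=28.9500, V(2,2)=23.3125
(1,0): S=95.0000. Δ = (V_up−V_dn)/(S_up−S_dn) = (28.9500−64.1000)/(107.3500−72.2000) = -1.0000. V = [p*·28.9500 + (1−p*)·64.1000]/1.01 = 39.9505. B = V − Δ·S = 134.9505.
(1,1): S=141.2500. Δ = (V_up−V_dn)/(S_up−S_dn) = (23.3125−28.9500)/(159.6125−107.3500) = -0.1079. V = [p*·23.3125 + (1−p*)·28.9500]/1.01 = 24.8920. B = V − Δ·S = 40.1284.
(0,0): S=125.0000. Δ = (V_up−V_dn)/(S_up−S_dn) = (24.8920−39.9505)/(141.2500−95.0000) = -0.3256. V = [p*·24.8920 + (1−p*)·39.9505]/1.01 = 29.4810. B = V − Δ·S = 70.1797.
Each (Δ,B) replicates both successor values, so the strategy is self-financing and V0 is arbitrage-free.

(0,0): Delta=-0.3256 Bond=70.1797
(1,0): Delta=-1.0000 Bond=134.9505
(1,1): Delta=-0.1079 Bond=40.1284
V0=29.4810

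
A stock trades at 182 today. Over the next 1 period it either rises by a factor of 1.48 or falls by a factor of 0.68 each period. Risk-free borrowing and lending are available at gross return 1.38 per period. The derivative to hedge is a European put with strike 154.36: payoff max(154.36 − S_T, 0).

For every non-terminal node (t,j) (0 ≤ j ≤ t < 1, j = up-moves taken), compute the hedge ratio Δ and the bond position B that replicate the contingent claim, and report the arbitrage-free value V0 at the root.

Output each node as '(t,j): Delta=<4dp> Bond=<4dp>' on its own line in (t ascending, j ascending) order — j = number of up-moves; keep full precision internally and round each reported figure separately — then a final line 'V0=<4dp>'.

(0,0): Delta=-0.2102 Bond=41.0217
V0=2.7717

Risk-neutral probability p* = (R−d)/(u−d) = (1.38−0.68)/(1.48−0.68) = 0.8750.
At expiry t=1: V(1,0)=30.6000, V(1,1)=0.0000
Node (0,0) S=182.0000: V=(p*·0.0000+(1−p*)·30.6000)/1.38=2.7717; Δ=(0.0000−30.6000)/(269.3600−123.7600)=-0.2102; B=V−Δ·S=41.0217
Root portfolio cost Δ·182+B reproduces V0=2.7717.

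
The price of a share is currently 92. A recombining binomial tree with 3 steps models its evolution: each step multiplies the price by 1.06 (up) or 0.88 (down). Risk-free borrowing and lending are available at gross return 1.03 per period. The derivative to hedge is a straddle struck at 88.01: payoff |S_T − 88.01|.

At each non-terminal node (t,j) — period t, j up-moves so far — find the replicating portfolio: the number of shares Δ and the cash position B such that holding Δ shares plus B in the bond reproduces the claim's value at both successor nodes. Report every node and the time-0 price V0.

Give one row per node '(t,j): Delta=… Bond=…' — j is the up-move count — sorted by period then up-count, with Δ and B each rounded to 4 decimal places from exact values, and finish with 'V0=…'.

(0,0): Delta=0.5645 Bond=-38.6707
(1,0): Delta=-0.6717 Bond=60.2495
(1,1): Delta=0.7697 Bond=-59.8469
(2,0): Delta=-1.0000 Bond=85.4466
(2,1): Delta=-0.6172 Bond=57.3791
(2,2): Delta=1.0000 Bond=-85.4466
V0=13.2605

Since d<R<u, set p* = (R−d)/(u−d) = 0.8333; price each node as the discounted p*-expectation of its children.
Terminal payoffs: V(3,0)=25.3146, V(3,1)=12.4905, V(3,2)=2.9567, V(3,3)=21.5635
(2,0): S=71.2448. Δ = (V_up−V_dn)/(S_up−S_dn) = (12.4905−25.3146)/(75.5195−62.6954) = -1.0000. V = [p*·12.4905 + (1−p*)·25.3146]/1.03 = 14.2018. B = V − Δ·S = 85.4466.
(2,1): S=85.8176. Δ = (V_up−V_dn)/(S_up−S_dn) = (2.9567−12.4905)/(90.9667−75.5195) = -0.6172. V = [p*·2.9567 + (1−p*)·12.4905]/1.03 = 4.4132. B = V − Δ·S = 57.3791.
(2,2): S=103.3712. Δ = (V_up−V_dn)/(S_up−S_dn) = (21.5635−2.9567)/(109.5735−90.9667) = 1.0000. V = [p*·21.5635 + (1−p*)·2.9567]/1.03 = 17.9246. B = V − Δ·S = -85.4466.
(1,0): S=80.9600. Δ = (V_up−V_dn)/(S_up−S_dn) = (4.4132−14.2018)/(85.8176−71.2448) = -0.6717. V = [p*·4.4132 + (1−p*)·14.2018]/1.03 = 5.8686. B = V − Δ·S = 60.2495.
(1,1): S=97.5200. Δ = (V_up−V_dn)/(S_up−S_dn) = (17.9246−4.4132)/(103.3712−85.8176) = 0.7697. V = [p*·17.9246 + (1−p*)·4.4132]/1.03 = 15.2162. B = V − Δ·S = -59.8469.
(0,0): S=92.0000. Δ = (V_up−V_dn)/(S_up−S_dn) = (15.2162−5.8686)/(97.5200−80.9600) = 0.5645. V = [p*·15.2162 + (1−p*)·5.8686]/1.03 = 13.2605. B = V − Δ·S = -38.6707.
Check: Δ(0,0)·S0 + B(0,0) = 13.2605 = V0.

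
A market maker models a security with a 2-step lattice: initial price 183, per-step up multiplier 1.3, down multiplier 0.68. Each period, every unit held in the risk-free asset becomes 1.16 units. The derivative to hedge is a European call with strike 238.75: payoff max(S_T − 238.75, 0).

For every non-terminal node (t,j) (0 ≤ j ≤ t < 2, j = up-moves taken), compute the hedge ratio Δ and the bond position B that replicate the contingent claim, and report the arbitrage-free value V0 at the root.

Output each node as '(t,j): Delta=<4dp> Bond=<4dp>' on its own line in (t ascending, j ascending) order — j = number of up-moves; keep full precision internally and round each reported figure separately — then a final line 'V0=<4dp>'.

(0,0): Delta=0.4148 Bond=-44.5003
(1,0): Delta=0.0000 Bond=0.0000
(1,1): Delta=0.4781 Bond=-66.6763
V0=31.4120

No-arbitrage ⇒ martingale measure with p* = (R−d)/(u−d) = 0.7742.
Terminal payoffs: V(2,0)=0.0000, V(2,1)=0.0000, V(2,2)=70.5200
  t=1,j=0: stock 124.4400 → up 161.7720 (V=0.0000), down 84.6192 (V=0.0000). Price 0.0000; hedge Δ=0.0000, bond B=0.0000.
  t=1,j=1: stock 237.9000 → up 309.2700 (V=70.5200), down 161.7720 (V=0.0000). Price 47.0656; hedge Δ=0.4781, bond B=-66.6763.
  t=0,j=0: stock 183.0000 → up 237.9000 (V=47.0656), down 124.4400 (V=0.0000). Price 31.4120; hedge Δ=0.4148, bond B=-44.5003.
Check: Δ(0,0)·S0 + B(0,0) = 31.4120 = V0.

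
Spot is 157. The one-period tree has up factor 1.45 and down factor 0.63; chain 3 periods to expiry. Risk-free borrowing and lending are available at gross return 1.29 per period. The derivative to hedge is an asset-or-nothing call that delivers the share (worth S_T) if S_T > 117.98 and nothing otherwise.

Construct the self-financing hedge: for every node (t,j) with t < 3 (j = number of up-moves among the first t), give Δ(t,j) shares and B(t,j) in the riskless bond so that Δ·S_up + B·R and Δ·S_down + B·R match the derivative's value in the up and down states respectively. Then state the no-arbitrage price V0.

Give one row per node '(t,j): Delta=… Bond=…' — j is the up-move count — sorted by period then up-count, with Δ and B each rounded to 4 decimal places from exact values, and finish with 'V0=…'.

No-arbitrage ⇒ martingale measure with p* = (R−d)/(u−d) = 0.8049.
At expiry t=3: V(3,0)=0.0000, V(3,1)=0.0000, V(3,2)=207.9583, V(3,3)=478.6341
(2,0): S=62.3133. Δ = (V_up−V_dn)/(S_up−S_dn) = (0.0000−0.0000)/(90.3543−39.2574) = 0.0000. V = [p*·0.0000 + (1−p*)·0.0000]/1.29 = 0.0000. B = V − Δ·S = 0.0000.
(2,1): S=143.4195. Δ = (V_up−V_dn)/(S_up−S_dn) = (207.9583−0.0000)/(207.9583−90.3543) = 1.7683. V = [p*·207.9583 + (1−p*)·0.0000]/1.29 = 129.7528. B = V − Δ·S = -123.8549.
(2,2): S=330.0925. Δ = (V_up−V_dn)/(S_up−S_dn) = (478.6341−207.9583)/(478.6341−207.9583) = 1.0000. V = [p*·478.6341 + (1−p*)·207.9583]/1.29 = 330.0925. B = V − Δ·S = 0.0000.
(1,0): S=98.9100. Δ = (V_up−V_dn)/(S_up−S_dn) = (129.7528−0.0000)/(143.4195−62.3133) = 1.5998. V = [p*·129.7528 + (1−p*)·0.0000]/1.29 = 80.9575. B = V − Δ·S = -77.2776.
(1,1): S=227.6500. Δ = (V_up−V_dn)/(S_up−S_dn) = (330.0925−129.7528)/(330.0925−143.4195) = 1.0732. V = [p*·330.0925 + (1−p*)·129.7528]/1.29 = 225.5828. B = V − Δ·S = -18.7340.
(0,0): S=157.0000. Δ = (V_up−V_dn)/(S_up−S_dn) = (225.5828−80.9575)/(227.6500−98.9100) = 1.1234. V = [p*·225.5828 + (1−p*)·80.9575]/1.29 = 152.9948. B = V − Δ·S = -23.3776.
Each (Δ,B) replicates both successor values, so the strategy is self-financing and V0 is arbitrage-free.

(0,0): Delta=1.1234 Bond=-23.3776
(1,0): Delta=1.5998 Bond=-77.2776
(1,1): Delta=1.0732 Bond=-18.7340
(2,0): Delta=0.0000 Bond=0.0000
(2,1): Delta=1.7683 Bond=-123.8549
(2,2): Delta=1.0000 Bond=0.0000
V0=152.9948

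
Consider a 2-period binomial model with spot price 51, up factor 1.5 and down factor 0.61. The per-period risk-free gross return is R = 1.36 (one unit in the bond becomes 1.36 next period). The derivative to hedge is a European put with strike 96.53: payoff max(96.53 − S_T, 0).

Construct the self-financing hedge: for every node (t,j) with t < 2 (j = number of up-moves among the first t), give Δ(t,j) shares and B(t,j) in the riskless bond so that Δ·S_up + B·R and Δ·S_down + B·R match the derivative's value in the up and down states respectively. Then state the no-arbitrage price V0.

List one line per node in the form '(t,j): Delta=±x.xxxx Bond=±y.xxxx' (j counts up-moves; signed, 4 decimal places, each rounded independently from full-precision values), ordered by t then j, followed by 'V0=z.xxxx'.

(0,0): Delta=-0.7513 Bond=46.5001
(1,0): Delta=-1.0000 Bond=70.9779
(1,1): Delta=-0.7324 Bond=61.7957
V0=8.1851

Risk-neutral probability p* = (R−d)/(u−d) = (1.36−0.61)/(1.5−0.61) = 0.8427.
Payoff layer (t=2): V(2,0)=77.5529, V(2,1)=49.8650, V(2,2)=0.0000
(1,0): S=31.1100. Δ = (V_up−V_dn)/(S_up−S_dn) = (49.8650−77.5529)/(46.6650−18.9771) = -1.0000. V = [p*·49.8650 + (1−p*)·77.5529]/1.36 = 39.8679. B = V − Δ·S = 70.9779.
(1,1): S=76.5000. Δ = (V_up−V_dn)/(S_up−S_dn) = (0.0000−49.8650)/(114.7500−46.6650) = -0.7324. V = [p*·0.0000 + (1−p*)·49.8650]/1.36 = 5.7676. B = V − Δ·S = 61.7957.
(0,0): S=51.0000. Δ = (V_up−V_dn)/(S_up−S_dn) = (5.7676−39.8679)/(76.5000−31.1100) = -0.7513. V = [p*·5.7676 + (1−p*)·39.8679]/1.36 = 8.1851. B = V − Δ·S = 46.5001.
Root portfolio cost Δ·51+B reproduces V0=8.1851.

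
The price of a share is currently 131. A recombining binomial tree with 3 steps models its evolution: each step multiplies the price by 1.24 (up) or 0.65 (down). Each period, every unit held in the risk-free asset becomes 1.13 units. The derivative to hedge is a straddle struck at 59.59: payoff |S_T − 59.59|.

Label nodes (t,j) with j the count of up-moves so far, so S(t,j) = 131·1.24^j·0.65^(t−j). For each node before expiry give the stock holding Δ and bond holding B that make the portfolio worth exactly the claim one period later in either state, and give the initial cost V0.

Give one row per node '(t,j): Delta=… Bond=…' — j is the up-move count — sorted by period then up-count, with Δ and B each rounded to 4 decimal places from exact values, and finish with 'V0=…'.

The replicating-portfolio and risk-neutral prices coincide; use p* = (1.13−0.65)/(1.24−0.65) = 0.8136 for the latter.
Terminal values V(3,·): V(3,0)=23.6141, V(3,1)=9.0409, V(3,2)=71.3366, V(3,3)=190.1777
Node (2,0) S=55.3475: V=(p*·9.0409+(1−p*)·23.6141)/1.13=10.4053; Δ=(9.0409−23.6141)/(68.6309−35.9759)=-0.4463; B=V−Δ·S=35.1056
Node (2,1) S=105.5860: V=(p*·71.3366+(1−p*)·9.0409)/1.13=52.8515; Δ=(71.3366−9.0409)/(130.9266−68.6309)=1.0000; B=V−Δ·S=-52.7345
Node (2,2) S=201.4256: V=(p*·190.1777+(1−p*)·71.3366)/1.13=148.6911; Δ=(190.1777−71.3366)/(249.7677−130.9266)=1.0000; B=V−Δ·S=-52.7345
Node (1,0) S=85.1500: V=(p*·52.8515+(1−p*)·10.4053)/1.13=39.7679; Δ=(52.8515−10.4053)/(105.5860−55.3475)=0.8449; B=V−Δ·S=-32.1748
Node (1,1) S=162.4400: V=(p*·148.6911+(1−p*)·52.8515)/1.13=115.7723; Δ=(148.6911−52.8515)/(201.4256−105.5860)=1.0000; B=V−Δ·S=-46.6677
Node (0,0) S=131.0000: V=(p*·115.7723+(1−p*)·39.7679)/1.13=89.9133; Δ=(115.7723−39.7679)/(162.4400−85.1500)=0.9834; B=V−Δ·S=-38.9077
Check: Δ(0,0)·S0 + B(0,0) = 89.9133 = V0.

(0,0): Delta=0.9834 Bond=-38.9077
(1,0): Delta=0.8449 Bond=-32.1748
(1,1): Delta=1.0000 Bond=-46.6677
(2,0): Delta=-0.4463 Bond=35.1056
(2,1): Delta=1.0000 Bond=-52.7345
(2,2): Delta=1.0000 Bond=-52.7345
V0=89.9133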